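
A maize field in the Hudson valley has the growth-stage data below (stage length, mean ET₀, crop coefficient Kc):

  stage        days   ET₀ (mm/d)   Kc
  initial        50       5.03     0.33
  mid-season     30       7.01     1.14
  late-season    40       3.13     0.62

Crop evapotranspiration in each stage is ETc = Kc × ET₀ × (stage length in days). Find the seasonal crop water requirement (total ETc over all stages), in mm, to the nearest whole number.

initial: 0.33 × 5.03 × 50 = 83.00 mm
mid-season: 1.14 × 7.01 × 30 = 239.74 mm
late-season: 0.62 × 3.13 × 40 = 77.62 mm
Seasonal total = 400.36 mm

400 mm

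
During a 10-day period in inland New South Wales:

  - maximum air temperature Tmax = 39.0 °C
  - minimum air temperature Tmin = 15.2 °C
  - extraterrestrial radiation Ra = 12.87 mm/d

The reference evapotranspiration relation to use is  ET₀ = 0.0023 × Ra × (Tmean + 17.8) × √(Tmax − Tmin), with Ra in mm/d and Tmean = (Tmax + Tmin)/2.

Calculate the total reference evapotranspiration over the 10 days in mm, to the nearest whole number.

65 mm

Tmean = (39.0 + 15.2)/2 = 27.10 °C
ET₀ = 0.0023 × 12.87 × (27.10 + 17.8) × √23.8 = 0.0023 × 12.87 × 44.90 × 4.8785 = 6.4839 mm/d
Over 10 days: 6.4839 × 10 = 64.839 mm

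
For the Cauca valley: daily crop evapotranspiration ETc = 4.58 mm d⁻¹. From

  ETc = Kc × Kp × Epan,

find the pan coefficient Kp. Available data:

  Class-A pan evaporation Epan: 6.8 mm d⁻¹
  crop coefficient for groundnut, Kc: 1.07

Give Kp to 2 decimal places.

0.63

ETc = Kc × Kp × Epan  ⇒  Kp = ETc / (Kc × Epan)
Kp = 4.58 / (1.07 × 6.8) = 4.58 / 7.276 = 0.6295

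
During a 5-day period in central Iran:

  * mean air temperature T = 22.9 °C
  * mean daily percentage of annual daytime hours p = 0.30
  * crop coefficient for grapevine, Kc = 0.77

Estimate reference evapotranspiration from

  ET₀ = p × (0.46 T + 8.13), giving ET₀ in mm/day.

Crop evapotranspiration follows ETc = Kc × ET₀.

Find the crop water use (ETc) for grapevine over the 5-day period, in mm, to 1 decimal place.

21.6 mm

ET₀ = 0.30 × (0.46 × 22.9 + 8.13) = 0.30 × 18.664 = 5.5992 mm/d
ETc = Kc × ET₀ = 0.77 × 5.5992 = 4.3114 mm/d
Over 5 days: 4.3114 × 5 = 21.557 mm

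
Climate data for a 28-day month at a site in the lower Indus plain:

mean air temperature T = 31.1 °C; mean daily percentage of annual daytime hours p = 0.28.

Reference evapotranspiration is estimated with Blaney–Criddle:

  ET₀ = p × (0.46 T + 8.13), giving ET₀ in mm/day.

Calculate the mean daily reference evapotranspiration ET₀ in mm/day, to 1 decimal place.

6.3 mm/day

ET₀ = 0.28 × (0.46 × 31.1 + 8.13) = 0.28 × 22.436 = 6.2821 mm/d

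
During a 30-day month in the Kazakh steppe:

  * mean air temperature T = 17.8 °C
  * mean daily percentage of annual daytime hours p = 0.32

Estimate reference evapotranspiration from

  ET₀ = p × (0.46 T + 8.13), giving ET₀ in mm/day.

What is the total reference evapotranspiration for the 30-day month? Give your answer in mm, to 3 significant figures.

157 mm

ET₀ = 0.32 × (0.46 × 17.8 + 8.13) = 0.32 × 16.318 = 5.2218 mm/d
Monthly total = 5.2218 × 30 = 156.654 mm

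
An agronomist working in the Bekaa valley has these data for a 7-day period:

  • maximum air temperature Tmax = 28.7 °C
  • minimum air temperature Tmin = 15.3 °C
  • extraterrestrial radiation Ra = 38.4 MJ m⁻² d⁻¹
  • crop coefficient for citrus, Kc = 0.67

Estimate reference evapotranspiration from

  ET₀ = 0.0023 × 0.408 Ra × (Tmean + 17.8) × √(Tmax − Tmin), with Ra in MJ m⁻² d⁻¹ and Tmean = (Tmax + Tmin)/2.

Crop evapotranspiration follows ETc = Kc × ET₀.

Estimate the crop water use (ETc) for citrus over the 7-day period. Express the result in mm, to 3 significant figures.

24.6 mm

Tmean = (28.7 + 15.3)/2 = 22.00 °C
0.408 Ra = 0.408 × 38.4 = 15.6672 mm/d equivalent
ET₀ = 0.0023 × 15.6672 × (22.00 + 17.8) × √13.4 = 0.0023 × 15.6672 × 39.80 × 3.6606 = 5.2499 mm/d
ETc = Kc × ET₀ = 0.67 × 5.2499 = 3.5174 mm/d
Over 7 days: 3.5174 × 7 = 24.622 mm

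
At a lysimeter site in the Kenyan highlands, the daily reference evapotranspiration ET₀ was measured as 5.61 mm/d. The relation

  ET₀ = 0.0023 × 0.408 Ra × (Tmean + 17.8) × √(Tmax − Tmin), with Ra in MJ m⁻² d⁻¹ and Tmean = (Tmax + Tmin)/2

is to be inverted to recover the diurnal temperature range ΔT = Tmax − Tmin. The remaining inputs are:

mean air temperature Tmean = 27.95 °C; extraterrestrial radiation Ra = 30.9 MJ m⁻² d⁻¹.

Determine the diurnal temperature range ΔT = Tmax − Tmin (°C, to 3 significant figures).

17.9 °C

√ΔT = ET₀ / [0.0023 × 0.408 × Ra × (Tmean+17.8)] = 5.61 / (0.0023 × 12.6072 × 45.75) = 4.2289
ΔT = 4.2289² = 17.884 °C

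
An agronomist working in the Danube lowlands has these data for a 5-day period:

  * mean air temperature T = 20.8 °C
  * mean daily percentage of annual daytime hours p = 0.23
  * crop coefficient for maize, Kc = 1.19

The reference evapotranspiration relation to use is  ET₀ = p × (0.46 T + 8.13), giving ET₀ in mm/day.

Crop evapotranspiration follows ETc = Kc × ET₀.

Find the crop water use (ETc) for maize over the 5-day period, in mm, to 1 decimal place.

ET₀ = 0.23 × (0.46 × 20.8 + 8.13) = 0.23 × 17.698 = 4.0705 mm/d
ETc = Kc × ET₀ = 1.19 × 4.0705 = 4.8439 mm/d
Over 5 days: 4.8439 × 5 = 24.220 mm

24.2 mm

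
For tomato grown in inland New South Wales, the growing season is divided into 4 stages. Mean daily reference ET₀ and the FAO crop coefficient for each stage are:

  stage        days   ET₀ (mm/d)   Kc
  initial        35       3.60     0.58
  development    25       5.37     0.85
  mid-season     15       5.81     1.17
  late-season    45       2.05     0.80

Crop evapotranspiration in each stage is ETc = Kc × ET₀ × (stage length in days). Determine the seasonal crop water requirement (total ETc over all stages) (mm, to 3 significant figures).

363 mm

initial: 0.58 × 3.60 × 35 = 73.08 mm
development: 0.85 × 5.37 × 25 = 114.11 mm
mid-season: 1.17 × 5.81 × 15 = 101.97 mm
late-season: 0.80 × 2.05 × 45 = 73.80 mm
Seasonal total = 362.96 mm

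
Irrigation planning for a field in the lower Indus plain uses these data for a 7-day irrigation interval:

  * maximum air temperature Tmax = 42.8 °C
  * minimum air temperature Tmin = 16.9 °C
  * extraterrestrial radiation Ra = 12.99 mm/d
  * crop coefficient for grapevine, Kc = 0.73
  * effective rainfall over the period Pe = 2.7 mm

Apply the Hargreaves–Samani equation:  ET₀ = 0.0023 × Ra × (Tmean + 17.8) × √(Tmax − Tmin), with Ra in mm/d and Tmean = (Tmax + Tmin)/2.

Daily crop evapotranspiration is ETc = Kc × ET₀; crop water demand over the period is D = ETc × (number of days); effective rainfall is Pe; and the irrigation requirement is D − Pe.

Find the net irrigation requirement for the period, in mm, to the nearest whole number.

34 mm

Tmean = (42.8 + 16.9)/2 = 29.85 °C
ET₀ = 0.0023 × 12.99 × (29.85 + 17.8) × √25.9 = 0.0023 × 12.99 × 47.65 × 5.0892 = 7.2452 mm/d
ETc = Kc × ET₀ = 0.73 × 7.2452 = 5.2890 mm/d
Crop demand D = ETc × 7 d = 5.2890 × 7 = 37.023 mm
D − Pe = 37.023 − 2.7 = 34.323 mm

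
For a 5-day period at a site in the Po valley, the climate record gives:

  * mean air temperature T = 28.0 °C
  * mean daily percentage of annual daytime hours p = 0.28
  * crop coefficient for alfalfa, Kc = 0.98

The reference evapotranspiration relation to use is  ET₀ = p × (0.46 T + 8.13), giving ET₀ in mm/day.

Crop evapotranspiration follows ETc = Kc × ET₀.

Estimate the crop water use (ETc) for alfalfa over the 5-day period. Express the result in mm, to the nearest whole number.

ET₀ = 0.28 × (0.46 × 28.0 + 8.13) = 0.28 × 21.010 = 5.8828 mm/d
ETc = Kc × ET₀ = 0.98 × 5.8828 = 5.7651 mm/d
Over 5 days: 5.7651 × 5 = 28.826 mm

29 mm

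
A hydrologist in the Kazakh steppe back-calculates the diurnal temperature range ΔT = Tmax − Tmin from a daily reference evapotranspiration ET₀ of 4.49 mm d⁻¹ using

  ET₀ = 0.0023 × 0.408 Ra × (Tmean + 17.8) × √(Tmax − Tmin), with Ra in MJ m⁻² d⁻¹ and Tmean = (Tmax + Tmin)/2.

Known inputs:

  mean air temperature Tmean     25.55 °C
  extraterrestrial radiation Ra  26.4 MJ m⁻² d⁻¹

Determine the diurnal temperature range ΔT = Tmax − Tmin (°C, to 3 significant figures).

√ΔT = ET₀ / [0.0023 × 0.408 × Ra × (Tmean+17.8)] = 4.49 / (0.0023 × 10.7712 × 43.35) = 4.1809
ΔT = 4.1809² = 17.480 °C

17.5 °C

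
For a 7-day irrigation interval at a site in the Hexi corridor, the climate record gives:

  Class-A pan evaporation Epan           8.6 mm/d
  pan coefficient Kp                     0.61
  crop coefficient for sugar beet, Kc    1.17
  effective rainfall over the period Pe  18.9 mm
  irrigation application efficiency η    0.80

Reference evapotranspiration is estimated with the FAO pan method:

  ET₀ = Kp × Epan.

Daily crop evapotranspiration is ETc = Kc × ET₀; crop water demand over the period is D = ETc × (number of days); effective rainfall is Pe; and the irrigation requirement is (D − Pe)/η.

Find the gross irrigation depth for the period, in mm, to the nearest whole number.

30 mm

ET₀ = 0.61 × 8.6 = 5.2460 mm/d
ETc = Kc × ET₀ = 1.17 × 5.2460 = 6.1378 mm/d
Crop demand D = ETc × 7 d = 6.1378 × 7 = 42.965 mm
D − Pe = 42.965 − 18.9 = 24.065 mm
Gross irrigation = 24.065 / 0.80 = 30.081 mm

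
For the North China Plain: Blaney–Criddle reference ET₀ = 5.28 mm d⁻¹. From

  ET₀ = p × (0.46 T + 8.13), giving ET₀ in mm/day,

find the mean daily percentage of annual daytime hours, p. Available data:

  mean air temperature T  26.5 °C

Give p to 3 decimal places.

p = ET₀ / (0.46 T + 8.13) = 5.28 / (0.46 × 26.5 + 8.13) = 5.28 / 20.320 = 0.2598

0.260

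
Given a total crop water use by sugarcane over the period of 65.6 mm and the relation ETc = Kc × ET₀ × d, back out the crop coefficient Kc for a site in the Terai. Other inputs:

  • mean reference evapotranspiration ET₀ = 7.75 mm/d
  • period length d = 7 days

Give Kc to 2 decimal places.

1.21

ETc = Kc × ET₀ × d  ⇒  Kc = ETc / (ET₀ × d)
Kc = 65.6 / (7.75 × 7) = 65.6 / 54.25 = 1.2092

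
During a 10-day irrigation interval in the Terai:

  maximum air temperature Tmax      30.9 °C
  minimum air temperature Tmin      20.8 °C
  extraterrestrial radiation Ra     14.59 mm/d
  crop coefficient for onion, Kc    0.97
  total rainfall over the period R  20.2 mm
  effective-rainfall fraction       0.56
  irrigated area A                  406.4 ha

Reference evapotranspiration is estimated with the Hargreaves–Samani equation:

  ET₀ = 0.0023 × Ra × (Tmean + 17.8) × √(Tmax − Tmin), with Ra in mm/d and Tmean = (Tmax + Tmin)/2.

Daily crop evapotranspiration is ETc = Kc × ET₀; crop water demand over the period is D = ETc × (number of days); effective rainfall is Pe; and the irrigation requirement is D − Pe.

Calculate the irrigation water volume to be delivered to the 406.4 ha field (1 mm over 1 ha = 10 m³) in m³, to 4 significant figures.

137500 m³

Tmean = (30.9 + 20.8)/2 = 25.85 °C
ET₀ = 0.0023 × 14.59 × (25.85 + 17.8) × √10.1 = 0.0023 × 14.59 × 43.65 × 3.1780 = 4.6550 mm/d
ETc = Kc × ET₀ = 0.97 × 4.6550 = 4.5154 mm/d
Crop demand D = ETc × 10 d = 4.5154 × 10 = 45.154 mm
Pe = 0.56 × 20.2 = 11.312 mm
D − Pe = 45.154 − 11.312 = 33.842 mm
Volume = 33.842 mm × 406.4 ha × 10 = 137533.9 m³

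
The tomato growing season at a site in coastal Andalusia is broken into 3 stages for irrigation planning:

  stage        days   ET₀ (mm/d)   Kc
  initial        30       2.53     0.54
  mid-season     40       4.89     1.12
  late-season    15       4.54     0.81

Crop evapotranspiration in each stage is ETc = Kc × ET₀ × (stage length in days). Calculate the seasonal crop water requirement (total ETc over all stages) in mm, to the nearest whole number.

initial: 0.54 × 2.53 × 30 = 40.99 mm
mid-season: 1.12 × 4.89 × 40 = 219.07 mm
late-season: 0.81 × 4.54 × 15 = 55.16 mm
Seasonal total = 315.22 mm

315 mm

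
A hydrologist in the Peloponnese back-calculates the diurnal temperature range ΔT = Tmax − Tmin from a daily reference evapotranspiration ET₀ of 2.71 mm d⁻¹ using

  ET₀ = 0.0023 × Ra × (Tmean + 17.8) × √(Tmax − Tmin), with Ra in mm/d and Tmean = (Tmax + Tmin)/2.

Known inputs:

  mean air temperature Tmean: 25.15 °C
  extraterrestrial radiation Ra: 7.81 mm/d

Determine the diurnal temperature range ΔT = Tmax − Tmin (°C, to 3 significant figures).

√ΔT = ET₀ / [0.0023 × Ra × (Tmean+17.8)] = 2.71 / (0.0023 × 7.81 × 42.95) = 3.5126
ΔT = 3.5126² = 12.338 °C

12.3 °C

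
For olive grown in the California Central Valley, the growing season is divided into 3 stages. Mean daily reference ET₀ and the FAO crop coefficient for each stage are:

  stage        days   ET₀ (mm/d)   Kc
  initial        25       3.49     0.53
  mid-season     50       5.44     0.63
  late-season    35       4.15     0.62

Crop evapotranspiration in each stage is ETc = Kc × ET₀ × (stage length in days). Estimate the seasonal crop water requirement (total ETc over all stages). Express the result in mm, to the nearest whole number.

initial: 0.53 × 3.49 × 25 = 46.24 mm
mid-season: 0.63 × 5.44 × 50 = 171.36 mm
late-season: 0.62 × 4.15 × 35 = 90.06 mm
Seasonal total = 307.66 mm

308 mm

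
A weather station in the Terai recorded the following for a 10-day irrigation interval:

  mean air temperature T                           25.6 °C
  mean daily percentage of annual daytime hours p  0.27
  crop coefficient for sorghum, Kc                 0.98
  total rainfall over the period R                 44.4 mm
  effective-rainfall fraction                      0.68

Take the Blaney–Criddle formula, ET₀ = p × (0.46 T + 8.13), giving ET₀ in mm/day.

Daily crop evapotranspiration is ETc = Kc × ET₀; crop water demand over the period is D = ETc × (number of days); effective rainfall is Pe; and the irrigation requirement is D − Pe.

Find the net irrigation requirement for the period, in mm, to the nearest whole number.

ET₀ = 0.27 × (0.46 × 25.6 + 8.13) = 0.27 × 19.906 = 5.3746 mm/d
ETc = Kc × ET₀ = 0.98 × 5.3746 = 5.2671 mm/d
Crop demand D = ETc × 10 d = 5.2671 × 10 = 52.671 mm
Pe = 0.68 × 44.4 = 30.192 mm
D − Pe = 52.671 − 30.192 = 22.479 mm

22 mm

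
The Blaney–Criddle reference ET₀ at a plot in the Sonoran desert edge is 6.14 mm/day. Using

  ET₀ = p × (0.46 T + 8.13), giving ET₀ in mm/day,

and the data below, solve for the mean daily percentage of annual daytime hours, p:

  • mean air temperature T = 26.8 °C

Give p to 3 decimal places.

0.300

p = ET₀ / (0.46 T + 8.13) = 6.14 / (0.46 × 26.8 + 8.13) = 6.14 / 20.458 = 0.3001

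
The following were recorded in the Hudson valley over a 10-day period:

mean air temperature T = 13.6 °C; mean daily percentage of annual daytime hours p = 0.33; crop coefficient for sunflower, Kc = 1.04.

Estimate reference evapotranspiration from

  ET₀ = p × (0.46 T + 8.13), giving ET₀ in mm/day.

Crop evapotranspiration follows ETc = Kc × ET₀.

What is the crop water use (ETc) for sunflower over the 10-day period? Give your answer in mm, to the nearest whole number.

49 mm

ET₀ = 0.33 × (0.46 × 13.6 + 8.13) = 0.33 × 14.386 = 4.7474 mm/d
ETc = Kc × ET₀ = 1.04 × 4.7474 = 4.9373 mm/d
Over 10 days: 4.9373 × 10 = 49.373 mm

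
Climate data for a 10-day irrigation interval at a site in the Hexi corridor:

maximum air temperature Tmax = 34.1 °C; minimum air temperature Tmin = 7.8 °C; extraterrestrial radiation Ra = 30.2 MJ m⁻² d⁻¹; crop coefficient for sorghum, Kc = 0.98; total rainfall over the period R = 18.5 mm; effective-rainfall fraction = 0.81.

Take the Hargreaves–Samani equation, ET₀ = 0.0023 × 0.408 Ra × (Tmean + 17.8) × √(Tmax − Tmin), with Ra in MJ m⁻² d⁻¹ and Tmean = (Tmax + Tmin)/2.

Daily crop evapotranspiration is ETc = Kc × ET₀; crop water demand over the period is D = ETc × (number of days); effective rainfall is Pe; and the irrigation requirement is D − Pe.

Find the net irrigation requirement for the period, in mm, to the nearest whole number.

Tmean = (34.1 + 7.8)/2 = 20.95 °C
0.408 Ra = 0.408 × 30.2 = 12.3216 mm/d equivalent
ET₀ = 0.0023 × 12.3216 × (20.95 + 17.8) × √26.3 = 0.0023 × 12.3216 × 38.75 × 5.1284 = 5.6318 mm/d
ETc = Kc × ET₀ = 0.98 × 5.6318 = 5.5192 mm/d
Crop demand D = ETc × 10 d = 5.5192 × 10 = 55.192 mm
Pe = 0.81 × 18.5 = 14.985 mm
D − Pe = 55.192 − 14.985 = 40.207 mm

40 mm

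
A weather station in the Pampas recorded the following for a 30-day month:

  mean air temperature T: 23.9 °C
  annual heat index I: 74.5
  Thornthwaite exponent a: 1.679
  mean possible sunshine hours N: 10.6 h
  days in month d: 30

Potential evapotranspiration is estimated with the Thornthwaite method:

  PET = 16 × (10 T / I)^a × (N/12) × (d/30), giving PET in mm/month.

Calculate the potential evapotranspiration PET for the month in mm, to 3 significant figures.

10T/I = 10 × 23.9 / 74.5 = 3.2081
(10T/I)^a = 3.2081^1.679 = 7.0793
Uncorrected PET = 16 × 7.0793 = 113.269 mm
Correction = (N/12)(d/30) = (10.6/12)(30/30) = 0.8833
PET = 113.269 × 0.8833 = 100.051 mm/month

100 mm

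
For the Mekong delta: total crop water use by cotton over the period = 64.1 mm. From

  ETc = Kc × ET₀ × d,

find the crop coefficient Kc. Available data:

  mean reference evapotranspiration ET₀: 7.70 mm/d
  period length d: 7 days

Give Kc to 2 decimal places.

1.19

ETc = Kc × ET₀ × d  ⇒  Kc = ETc / (ET₀ × d)
Kc = 64.1 / (7.70 × 7) = 64.1 / 53.90 = 1.1892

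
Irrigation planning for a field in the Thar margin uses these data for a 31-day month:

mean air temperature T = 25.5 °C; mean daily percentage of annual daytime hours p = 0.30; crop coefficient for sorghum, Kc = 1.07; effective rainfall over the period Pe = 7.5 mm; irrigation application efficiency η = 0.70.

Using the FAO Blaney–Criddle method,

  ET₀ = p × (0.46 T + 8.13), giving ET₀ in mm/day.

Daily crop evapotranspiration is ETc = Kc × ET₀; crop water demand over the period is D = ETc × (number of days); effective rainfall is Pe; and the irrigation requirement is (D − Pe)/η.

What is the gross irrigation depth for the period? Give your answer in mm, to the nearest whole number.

ET₀ = 0.30 × (0.46 × 25.5 + 8.13) = 0.30 × 19.860 = 5.9580 mm/d
ETc = Kc × ET₀ = 1.07 × 5.9580 = 6.3751 mm/d
Crop demand D = ETc × 31 d = 6.3751 × 31 = 197.628 mm
D − Pe = 197.628 − 7.5 = 190.128 mm
Gross irrigation = 190.128 / 0.70 = 271.611 mm

272 mm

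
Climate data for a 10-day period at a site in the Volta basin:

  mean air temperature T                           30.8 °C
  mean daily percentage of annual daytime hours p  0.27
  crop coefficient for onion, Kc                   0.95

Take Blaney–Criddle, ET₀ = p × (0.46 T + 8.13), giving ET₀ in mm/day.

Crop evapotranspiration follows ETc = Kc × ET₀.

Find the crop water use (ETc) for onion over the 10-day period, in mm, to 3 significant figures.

ET₀ = 0.27 × (0.46 × 30.8 + 8.13) = 0.27 × 22.298 = 6.0205 mm/d
ETc = Kc × ET₀ = 0.95 × 6.0205 = 5.7195 mm/d
Over 10 days: 5.7195 × 10 = 57.195 mm

57.2 mm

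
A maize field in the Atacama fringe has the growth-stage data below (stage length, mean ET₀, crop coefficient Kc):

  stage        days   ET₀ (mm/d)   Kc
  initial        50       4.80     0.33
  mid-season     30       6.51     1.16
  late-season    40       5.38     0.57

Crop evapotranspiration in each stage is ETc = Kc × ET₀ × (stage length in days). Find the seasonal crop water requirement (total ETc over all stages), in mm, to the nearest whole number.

428 mm

initial: 0.33 × 4.80 × 50 = 79.20 mm
mid-season: 1.16 × 6.51 × 30 = 226.55 mm
late-season: 0.57 × 5.38 × 40 = 122.66 mm
Seasonal total = 428.41 mm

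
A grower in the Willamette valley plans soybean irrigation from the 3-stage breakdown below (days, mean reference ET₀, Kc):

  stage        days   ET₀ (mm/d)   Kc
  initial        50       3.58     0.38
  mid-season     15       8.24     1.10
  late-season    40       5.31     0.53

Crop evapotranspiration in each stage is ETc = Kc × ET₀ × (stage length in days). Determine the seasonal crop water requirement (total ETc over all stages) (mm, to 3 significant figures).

317 mm

initial: 0.38 × 3.58 × 50 = 68.02 mm
mid-season: 1.10 × 8.24 × 15 = 135.96 mm
late-season: 0.53 × 5.31 × 40 = 112.57 mm
Seasonal total = 316.55 mm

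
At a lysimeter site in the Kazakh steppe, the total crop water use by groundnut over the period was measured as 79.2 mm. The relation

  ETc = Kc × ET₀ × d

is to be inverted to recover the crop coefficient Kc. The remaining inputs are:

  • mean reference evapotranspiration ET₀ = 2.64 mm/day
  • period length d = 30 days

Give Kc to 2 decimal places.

1.00

ETc = Kc × ET₀ × d  ⇒  Kc = ETc / (ET₀ × d)
Kc = 79.2 / (2.64 × 30) = 79.2 / 79.20 = 1.0000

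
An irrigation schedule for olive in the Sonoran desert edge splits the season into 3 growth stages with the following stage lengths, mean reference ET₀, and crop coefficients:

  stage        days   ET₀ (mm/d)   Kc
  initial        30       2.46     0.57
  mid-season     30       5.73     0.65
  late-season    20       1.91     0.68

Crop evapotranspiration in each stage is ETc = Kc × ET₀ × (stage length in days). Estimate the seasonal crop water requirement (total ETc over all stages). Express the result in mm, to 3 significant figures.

initial: 0.57 × 2.46 × 30 = 42.07 mm
mid-season: 0.65 × 5.73 × 30 = 111.74 mm
late-season: 0.68 × 1.91 × 20 = 25.98 mm
Seasonal total = 179.79 mm

180 mm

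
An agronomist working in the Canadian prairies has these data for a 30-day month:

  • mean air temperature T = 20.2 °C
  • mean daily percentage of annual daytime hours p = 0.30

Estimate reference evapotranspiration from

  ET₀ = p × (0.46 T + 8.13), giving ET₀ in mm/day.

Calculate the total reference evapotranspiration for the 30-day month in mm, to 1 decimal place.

156.8 mm

ET₀ = 0.30 × (0.46 × 20.2 + 8.13) = 0.30 × 17.422 = 5.2266 mm/d
Monthly total = 5.2266 × 30 = 156.798 mm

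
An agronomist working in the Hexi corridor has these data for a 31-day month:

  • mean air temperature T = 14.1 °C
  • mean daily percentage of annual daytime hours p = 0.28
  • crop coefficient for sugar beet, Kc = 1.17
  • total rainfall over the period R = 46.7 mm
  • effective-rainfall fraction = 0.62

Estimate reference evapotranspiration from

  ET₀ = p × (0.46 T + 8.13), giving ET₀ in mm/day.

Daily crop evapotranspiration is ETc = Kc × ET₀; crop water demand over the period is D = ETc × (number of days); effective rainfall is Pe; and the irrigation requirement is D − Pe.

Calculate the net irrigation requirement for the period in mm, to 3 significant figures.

119 mm

ET₀ = 0.28 × (0.46 × 14.1 + 8.13) = 0.28 × 14.616 = 4.0925 mm/d
ETc = Kc × ET₀ = 1.17 × 4.0925 = 4.7882 mm/d
Crop demand D = ETc × 31 d = 4.7882 × 31 = 148.434 mm
Pe = 0.62 × 46.7 = 28.954 mm
D − Pe = 148.434 − 28.954 = 119.480 mm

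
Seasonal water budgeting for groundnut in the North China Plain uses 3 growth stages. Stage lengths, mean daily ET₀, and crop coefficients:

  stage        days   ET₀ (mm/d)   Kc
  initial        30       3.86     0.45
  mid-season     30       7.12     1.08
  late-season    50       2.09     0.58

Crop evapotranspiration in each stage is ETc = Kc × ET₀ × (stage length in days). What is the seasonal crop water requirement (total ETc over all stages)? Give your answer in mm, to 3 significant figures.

343 mm

initial: 0.45 × 3.86 × 30 = 52.11 mm
mid-season: 1.08 × 7.12 × 30 = 230.69 mm
late-season: 0.58 × 2.09 × 50 = 60.61 mm
Seasonal total = 343.41 mm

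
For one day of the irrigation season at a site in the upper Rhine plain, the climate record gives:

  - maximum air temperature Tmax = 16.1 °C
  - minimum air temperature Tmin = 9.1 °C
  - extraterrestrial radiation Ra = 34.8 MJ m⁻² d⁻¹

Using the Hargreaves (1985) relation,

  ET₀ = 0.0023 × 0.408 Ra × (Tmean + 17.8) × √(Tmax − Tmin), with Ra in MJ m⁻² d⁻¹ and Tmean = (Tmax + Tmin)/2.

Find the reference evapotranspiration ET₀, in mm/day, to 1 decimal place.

Tmean = (16.1 + 9.1)/2 = 12.60 °C
0.408 Ra = 0.408 × 34.8 = 14.1984 mm/d equivalent
ET₀ = 0.0023 × 14.1984 × (12.60 + 17.8) × √7.0 = 0.0023 × 14.1984 × 30.40 × 2.6458 = 2.6266 mm/d

2.6 mm/day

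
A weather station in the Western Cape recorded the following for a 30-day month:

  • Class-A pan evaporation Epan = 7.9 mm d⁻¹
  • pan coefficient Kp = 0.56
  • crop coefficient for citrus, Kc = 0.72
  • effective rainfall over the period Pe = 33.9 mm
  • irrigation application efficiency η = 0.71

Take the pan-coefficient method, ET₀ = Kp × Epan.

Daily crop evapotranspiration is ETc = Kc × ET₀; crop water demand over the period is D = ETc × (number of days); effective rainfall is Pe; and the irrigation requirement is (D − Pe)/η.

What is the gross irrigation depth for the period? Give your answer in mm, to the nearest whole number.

ET₀ = 0.56 × 7.9 = 4.4240 mm/d
ETc = Kc × ET₀ = 0.72 × 4.4240 = 3.1853 mm/d
Crop demand D = ETc × 30 d = 3.1853 × 30 = 95.559 mm
D − Pe = 95.559 − 33.9 = 61.659 mm
Gross irrigation = 61.659 / 0.71 = 86.844 mm

87 mm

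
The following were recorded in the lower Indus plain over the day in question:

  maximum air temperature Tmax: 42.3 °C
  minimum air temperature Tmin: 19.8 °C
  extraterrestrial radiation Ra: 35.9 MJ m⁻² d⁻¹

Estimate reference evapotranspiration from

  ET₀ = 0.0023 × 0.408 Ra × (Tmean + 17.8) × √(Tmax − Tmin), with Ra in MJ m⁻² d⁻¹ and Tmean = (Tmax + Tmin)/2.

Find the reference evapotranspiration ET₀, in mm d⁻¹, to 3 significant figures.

7.81 mm d⁻¹

Tmean = (42.3 + 19.8)/2 = 31.05 °C
0.408 Ra = 0.408 × 35.9 = 14.6472 mm/d equivalent
ET₀ = 0.0023 × 14.6472 × (31.05 + 17.8) × √22.5 = 0.0023 × 14.6472 × 48.85 × 4.7434 = 7.8061 mm/d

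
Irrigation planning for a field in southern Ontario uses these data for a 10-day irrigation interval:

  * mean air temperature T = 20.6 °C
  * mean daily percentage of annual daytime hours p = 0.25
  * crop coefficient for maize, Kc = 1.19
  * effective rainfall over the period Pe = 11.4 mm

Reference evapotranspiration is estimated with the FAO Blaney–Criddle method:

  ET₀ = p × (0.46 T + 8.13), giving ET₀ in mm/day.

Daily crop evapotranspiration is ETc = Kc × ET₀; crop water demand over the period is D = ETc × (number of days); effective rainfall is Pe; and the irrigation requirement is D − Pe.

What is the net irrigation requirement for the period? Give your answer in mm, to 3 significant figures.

41.0 mm

ET₀ = 0.25 × (0.46 × 20.6 + 8.13) = 0.25 × 17.606 = 4.4015 mm/d
ETc = Kc × ET₀ = 1.19 × 4.4015 = 5.2378 mm/d
Crop demand D = ETc × 10 d = 5.2378 × 10 = 52.378 mm
D − Pe = 52.378 − 11.4 = 40.978 mm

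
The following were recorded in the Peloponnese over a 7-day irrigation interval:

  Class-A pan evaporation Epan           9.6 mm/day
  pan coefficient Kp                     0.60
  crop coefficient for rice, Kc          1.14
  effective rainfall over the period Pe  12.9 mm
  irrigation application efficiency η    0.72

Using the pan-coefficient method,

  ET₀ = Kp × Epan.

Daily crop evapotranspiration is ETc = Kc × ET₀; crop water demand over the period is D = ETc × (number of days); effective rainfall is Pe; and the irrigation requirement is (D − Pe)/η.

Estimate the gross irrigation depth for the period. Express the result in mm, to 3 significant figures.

ET₀ = 0.60 × 9.6 = 5.7600 mm/d
ETc = Kc × ET₀ = 1.14 × 5.7600 = 6.5664 mm/d
Crop demand D = ETc × 7 d = 6.5664 × 7 = 45.965 mm
D − Pe = 45.965 − 12.9 = 33.065 mm
Gross irrigation = 33.065 / 0.72 = 45.924 mm

45.9 mm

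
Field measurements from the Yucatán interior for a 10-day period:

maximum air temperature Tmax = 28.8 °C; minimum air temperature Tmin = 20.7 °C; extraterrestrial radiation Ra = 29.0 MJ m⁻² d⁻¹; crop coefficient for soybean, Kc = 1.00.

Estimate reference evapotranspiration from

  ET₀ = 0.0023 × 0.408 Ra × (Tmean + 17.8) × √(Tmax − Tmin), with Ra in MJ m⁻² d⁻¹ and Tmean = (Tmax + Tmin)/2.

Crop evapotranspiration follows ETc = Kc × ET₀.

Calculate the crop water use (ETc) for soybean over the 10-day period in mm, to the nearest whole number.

Tmean = (28.8 + 20.7)/2 = 24.75 °C
0.408 Ra = 0.408 × 29.0 = 11.8320 mm/d equivalent
ET₀ = 0.0023 × 11.8320 × (24.75 + 17.8) × √8.1 = 0.0023 × 11.8320 × 42.55 × 2.8460 = 3.2955 mm/d
ETc = Kc × ET₀ = 1.00 × 3.2955 = 3.2955 mm/d
Over 10 days: 3.2955 × 10 = 32.955 mm

33 mm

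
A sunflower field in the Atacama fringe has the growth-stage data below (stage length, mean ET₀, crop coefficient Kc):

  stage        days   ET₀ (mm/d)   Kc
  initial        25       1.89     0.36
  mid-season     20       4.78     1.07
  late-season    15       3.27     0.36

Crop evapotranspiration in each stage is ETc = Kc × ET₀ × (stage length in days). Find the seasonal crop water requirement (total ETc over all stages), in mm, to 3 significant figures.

137 mm

initial: 0.36 × 1.89 × 25 = 17.01 mm
mid-season: 1.07 × 4.78 × 20 = 102.29 mm
late-season: 0.36 × 3.27 × 15 = 17.66 mm
Seasonal total = 136.96 mm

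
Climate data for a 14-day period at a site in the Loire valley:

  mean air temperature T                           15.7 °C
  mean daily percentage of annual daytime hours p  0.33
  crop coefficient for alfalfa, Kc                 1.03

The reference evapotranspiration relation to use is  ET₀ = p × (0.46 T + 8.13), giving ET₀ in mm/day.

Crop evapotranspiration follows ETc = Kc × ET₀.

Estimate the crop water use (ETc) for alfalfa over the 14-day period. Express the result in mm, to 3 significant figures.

ET₀ = 0.33 × (0.46 × 15.7 + 8.13) = 0.33 × 15.352 = 5.0662 mm/d
ETc = Kc × ET₀ = 1.03 × 5.0662 = 5.2182 mm/d
Over 14 days: 5.2182 × 14 = 73.055 mm

73.1 mm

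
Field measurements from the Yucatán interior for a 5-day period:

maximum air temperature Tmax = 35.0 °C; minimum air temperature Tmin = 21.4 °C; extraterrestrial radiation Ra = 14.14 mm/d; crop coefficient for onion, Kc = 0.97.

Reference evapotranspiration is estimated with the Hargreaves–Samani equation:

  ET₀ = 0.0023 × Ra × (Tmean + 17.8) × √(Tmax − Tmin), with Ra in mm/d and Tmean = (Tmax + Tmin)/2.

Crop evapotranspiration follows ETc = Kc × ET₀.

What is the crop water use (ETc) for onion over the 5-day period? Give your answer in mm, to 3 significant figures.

26.8 mm

Tmean = (35.0 + 21.4)/2 = 28.20 °C
ET₀ = 0.0023 × 14.14 × (28.20 + 17.8) × √13.6 = 0.0023 × 14.14 × 46.00 × 3.6878 = 5.5170 mm/d
ETc = Kc × ET₀ = 0.97 × 5.5170 = 5.3515 mm/d
Over 5 days: 5.3515 × 5 = 26.758 mm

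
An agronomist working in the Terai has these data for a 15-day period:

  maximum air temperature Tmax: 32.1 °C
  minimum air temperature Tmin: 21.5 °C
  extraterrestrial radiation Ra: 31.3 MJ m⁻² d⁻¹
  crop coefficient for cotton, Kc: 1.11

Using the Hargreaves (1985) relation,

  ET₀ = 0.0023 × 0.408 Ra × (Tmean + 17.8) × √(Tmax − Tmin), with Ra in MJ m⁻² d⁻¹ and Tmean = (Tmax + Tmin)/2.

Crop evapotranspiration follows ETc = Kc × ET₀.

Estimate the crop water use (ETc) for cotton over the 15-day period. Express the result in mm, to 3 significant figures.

Tmean = (32.1 + 21.5)/2 = 26.80 °C
0.408 Ra = 0.408 × 31.3 = 12.7704 mm/d equivalent
ET₀ = 0.0023 × 12.7704 × (26.80 + 17.8) × √10.6 = 0.0023 × 12.7704 × 44.60 × 3.2558 = 4.2651 mm/d
ETc = Kc × ET₀ = 1.11 × 4.2651 = 4.7343 mm/d
Over 15 days: 4.7343 × 15 = 71.015 mm

71.0 mm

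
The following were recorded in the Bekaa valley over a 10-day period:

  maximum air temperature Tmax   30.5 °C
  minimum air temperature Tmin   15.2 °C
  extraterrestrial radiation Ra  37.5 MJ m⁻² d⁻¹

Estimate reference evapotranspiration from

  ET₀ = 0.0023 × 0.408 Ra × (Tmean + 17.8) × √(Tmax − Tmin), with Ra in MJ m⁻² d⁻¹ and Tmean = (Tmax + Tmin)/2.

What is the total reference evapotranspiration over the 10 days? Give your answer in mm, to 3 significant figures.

56.0 mm

Tmean = (30.5 + 15.2)/2 = 22.85 °C
0.408 Ra = 0.408 × 37.5 = 15.3000 mm/d equivalent
ET₀ = 0.0023 × 15.3000 × (22.85 + 17.8) × √15.3 = 0.0023 × 15.3000 × 40.65 × 3.9115 = 5.5953 mm/d
Over 10 days: 5.5953 × 10 = 55.953 mm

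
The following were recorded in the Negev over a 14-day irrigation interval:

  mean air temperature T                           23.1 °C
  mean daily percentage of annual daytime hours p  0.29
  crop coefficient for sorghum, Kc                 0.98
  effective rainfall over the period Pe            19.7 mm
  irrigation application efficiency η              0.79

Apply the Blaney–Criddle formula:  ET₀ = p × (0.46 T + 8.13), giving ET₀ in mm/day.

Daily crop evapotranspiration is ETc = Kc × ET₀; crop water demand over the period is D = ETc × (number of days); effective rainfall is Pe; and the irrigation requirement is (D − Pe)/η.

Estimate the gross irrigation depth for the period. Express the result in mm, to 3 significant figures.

ET₀ = 0.29 × (0.46 × 23.1 + 8.13) = 0.29 × 18.756 = 5.4392 mm/d
ETc = Kc × ET₀ = 0.98 × 5.4392 = 5.3304 mm/d
Crop demand D = ETc × 14 d = 5.3304 × 14 = 74.626 mm
D − Pe = 74.626 − 19.7 = 54.926 mm
Gross irrigation = 54.926 / 0.79 = 69.527 mm

69.5 mm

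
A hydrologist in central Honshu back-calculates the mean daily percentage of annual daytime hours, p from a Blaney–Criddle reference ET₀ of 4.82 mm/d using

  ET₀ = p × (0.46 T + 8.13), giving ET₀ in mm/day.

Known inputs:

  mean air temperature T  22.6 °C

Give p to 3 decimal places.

0.260

p = ET₀ / (0.46 T + 8.13) = 4.82 / (0.46 × 22.6 + 8.13) = 4.82 / 18.526 = 0.2602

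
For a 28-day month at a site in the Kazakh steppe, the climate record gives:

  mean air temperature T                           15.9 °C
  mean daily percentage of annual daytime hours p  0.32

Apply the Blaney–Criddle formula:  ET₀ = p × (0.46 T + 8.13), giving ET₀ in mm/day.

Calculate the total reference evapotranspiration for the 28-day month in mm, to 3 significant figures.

ET₀ = 0.32 × (0.46 × 15.9 + 8.13) = 0.32 × 15.444 = 4.9421 mm/d
Monthly total = 4.9421 × 28 = 138.379 mm

138 mm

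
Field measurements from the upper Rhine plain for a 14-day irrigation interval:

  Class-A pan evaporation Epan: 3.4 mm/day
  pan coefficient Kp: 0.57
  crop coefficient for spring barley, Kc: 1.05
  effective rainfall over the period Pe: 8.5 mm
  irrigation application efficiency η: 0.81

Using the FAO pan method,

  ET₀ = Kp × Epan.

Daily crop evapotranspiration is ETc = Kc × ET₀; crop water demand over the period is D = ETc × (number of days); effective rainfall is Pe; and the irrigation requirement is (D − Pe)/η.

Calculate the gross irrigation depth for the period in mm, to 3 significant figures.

24.7 mm

ET₀ = 0.57 × 3.4 = 1.9380 mm/d
ETc = Kc × ET₀ = 1.05 × 1.9380 = 2.0349 mm/d
Crop demand D = ETc × 14 d = 2.0349 × 14 = 28.489 mm
D − Pe = 28.489 − 8.5 = 19.989 mm
Gross irrigation = 19.989 / 0.81 = 24.678 mm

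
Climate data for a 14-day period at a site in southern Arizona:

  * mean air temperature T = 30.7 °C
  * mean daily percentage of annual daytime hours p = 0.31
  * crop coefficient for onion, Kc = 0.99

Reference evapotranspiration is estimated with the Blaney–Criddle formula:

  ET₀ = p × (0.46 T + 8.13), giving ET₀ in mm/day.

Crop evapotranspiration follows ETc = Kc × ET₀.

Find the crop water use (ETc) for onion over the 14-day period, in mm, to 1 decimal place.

ET₀ = 0.31 × (0.46 × 30.7 + 8.13) = 0.31 × 22.252 = 6.8981 mm/d
ETc = Kc × ET₀ = 0.99 × 6.8981 = 6.8291 mm/d
Over 14 days: 6.8291 × 14 = 95.607 mm

95.6 mm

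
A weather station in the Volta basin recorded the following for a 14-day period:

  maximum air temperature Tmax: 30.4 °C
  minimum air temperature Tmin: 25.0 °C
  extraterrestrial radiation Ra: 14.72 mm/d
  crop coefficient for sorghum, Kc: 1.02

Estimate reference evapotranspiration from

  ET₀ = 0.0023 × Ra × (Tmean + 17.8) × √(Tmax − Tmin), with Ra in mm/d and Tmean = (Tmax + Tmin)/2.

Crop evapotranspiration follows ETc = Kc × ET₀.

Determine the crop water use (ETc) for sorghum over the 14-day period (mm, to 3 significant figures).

51.1 mm

Tmean = (30.4 + 25.0)/2 = 27.70 °C
ET₀ = 0.0023 × 14.72 × (27.70 + 17.8) × √5.4 = 0.0023 × 14.72 × 45.50 × 2.3238 = 3.5797 mm/d
ETc = Kc × ET₀ = 1.02 × 3.5797 = 3.6513 mm/d
Over 14 days: 3.6513 × 14 = 51.118 mm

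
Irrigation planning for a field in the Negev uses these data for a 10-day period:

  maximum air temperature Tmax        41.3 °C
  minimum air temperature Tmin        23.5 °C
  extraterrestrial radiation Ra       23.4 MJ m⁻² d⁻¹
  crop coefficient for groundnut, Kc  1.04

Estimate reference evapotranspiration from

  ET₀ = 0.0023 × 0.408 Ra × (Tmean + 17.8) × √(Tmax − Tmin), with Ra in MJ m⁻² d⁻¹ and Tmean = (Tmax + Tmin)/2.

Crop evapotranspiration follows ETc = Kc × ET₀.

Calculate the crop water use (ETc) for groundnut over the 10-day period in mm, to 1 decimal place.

48.4 mm

Tmean = (41.3 + 23.5)/2 = 32.40 °C
0.408 Ra = 0.408 × 23.4 = 9.5472 mm/d equivalent
ET₀ = 0.0023 × 9.5472 × (32.40 + 17.8) × √17.8 = 0.0023 × 9.5472 × 50.20 × 4.2190 = 4.6507 mm/d
ETc = Kc × ET₀ = 1.04 × 4.6507 = 4.8367 mm/d
Over 10 days: 4.8367 × 10 = 48.367 mm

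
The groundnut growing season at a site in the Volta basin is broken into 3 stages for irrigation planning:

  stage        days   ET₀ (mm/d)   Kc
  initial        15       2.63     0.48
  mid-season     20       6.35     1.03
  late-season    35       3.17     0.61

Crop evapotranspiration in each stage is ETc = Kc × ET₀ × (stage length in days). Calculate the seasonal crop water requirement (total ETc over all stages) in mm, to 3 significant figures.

217 mm

initial: 0.48 × 2.63 × 15 = 18.94 mm
mid-season: 1.03 × 6.35 × 20 = 130.81 mm
late-season: 0.61 × 3.17 × 35 = 67.68 mm
Seasonal total = 217.43 mm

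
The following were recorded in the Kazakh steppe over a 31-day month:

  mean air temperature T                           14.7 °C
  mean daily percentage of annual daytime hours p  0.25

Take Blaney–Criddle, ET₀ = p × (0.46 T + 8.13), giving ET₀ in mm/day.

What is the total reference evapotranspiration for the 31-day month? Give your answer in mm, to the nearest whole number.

115 mm

ET₀ = 0.25 × (0.46 × 14.7 + 8.13) = 0.25 × 14.892 = 3.7230 mm/d
Monthly total = 3.7230 × 31 = 115.413 mm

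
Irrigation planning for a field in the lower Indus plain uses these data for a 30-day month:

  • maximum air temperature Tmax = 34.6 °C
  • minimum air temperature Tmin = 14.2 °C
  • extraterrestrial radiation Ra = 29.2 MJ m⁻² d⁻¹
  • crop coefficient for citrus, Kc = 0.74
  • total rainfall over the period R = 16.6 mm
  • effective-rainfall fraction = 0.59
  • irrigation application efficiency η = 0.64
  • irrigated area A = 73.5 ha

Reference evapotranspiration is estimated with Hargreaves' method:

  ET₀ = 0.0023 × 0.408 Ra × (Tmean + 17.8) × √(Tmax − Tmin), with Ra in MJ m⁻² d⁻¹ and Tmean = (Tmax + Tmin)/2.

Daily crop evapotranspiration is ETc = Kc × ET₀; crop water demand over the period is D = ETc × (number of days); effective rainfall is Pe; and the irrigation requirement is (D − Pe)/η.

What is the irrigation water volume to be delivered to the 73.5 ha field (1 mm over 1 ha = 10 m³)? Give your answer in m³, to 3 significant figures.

Tmean = (34.6 + 14.2)/2 = 24.40 °C
0.408 Ra = 0.408 × 29.2 = 11.9136 mm/d equivalent
ET₀ = 0.0023 × 11.9136 × (24.40 + 17.8) × √20.4 = 0.0023 × 11.9136 × 42.20 × 4.5166 = 5.2227 mm/d
ETc = Kc × ET₀ = 0.74 × 5.2227 = 3.8648 mm/d
Crop demand D = ETc × 30 d = 3.8648 × 30 = 115.944 mm
Pe = 0.59 × 16.6 = 9.794 mm
D − Pe = 115.944 − 9.794 = 106.150 mm
Gross irrigation = 106.150 / 0.64 = 165.859 mm
Volume = 165.859 mm × 73.5 ha × 10 = 121906.4 m³

122000 m³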